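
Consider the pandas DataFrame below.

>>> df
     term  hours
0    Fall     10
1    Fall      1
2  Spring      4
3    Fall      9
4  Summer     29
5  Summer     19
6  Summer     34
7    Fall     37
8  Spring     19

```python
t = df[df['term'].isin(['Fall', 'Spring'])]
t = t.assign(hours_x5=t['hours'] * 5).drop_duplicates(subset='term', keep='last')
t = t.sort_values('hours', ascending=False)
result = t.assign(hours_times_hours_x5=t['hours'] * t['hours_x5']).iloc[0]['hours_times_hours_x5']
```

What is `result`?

6845

filter rows where term in ['Fall', 'Spring']:
     term  hours
0    Fall     10
1    Fall      1
2  Spring      4
3    Fall      9
7    Fall     37
8  Spring     19
add column hours_x5 = t['hours'] * 5:
     term  hours  hours_x5
0    Fall     10        50
1    Fall      1         5
2  Spring      4        20
3    Fall      9        45
7    Fall     37       185
8  Spring     19        95
drop duplicate term (keep=last):
     term  hours  hours_x5
7    Fall     37       185
8  Spring     19        95
sort by hours descending:
     term  hours  hours_x5
7    Fall     37       185
8  Spring     19        95
add column hours_times_hours_x5 = t['hours'] * t['hours_x5']:
     term  hours  hours_x5  hours_times_hours_x5
7    Fall     37       185                  6845
8  Spring     19        95                  1805
The value at position 0, column 'hours_times_hours_x5' is 6845.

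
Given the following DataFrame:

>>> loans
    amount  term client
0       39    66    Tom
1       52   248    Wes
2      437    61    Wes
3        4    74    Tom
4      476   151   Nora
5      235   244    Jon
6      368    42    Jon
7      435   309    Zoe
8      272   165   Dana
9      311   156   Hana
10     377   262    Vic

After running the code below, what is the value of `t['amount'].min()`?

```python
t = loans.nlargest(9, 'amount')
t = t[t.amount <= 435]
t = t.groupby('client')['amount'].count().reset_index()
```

1

take 9 rows with largest amount:
    amount  term client
4      476   151   Nora
2      437    61    Wes
7      435   309    Zoe
10     377   262    Vic
6      368    42    Jon
9      311   156   Hana
8      272   165   Dana
5      235   244    Jon
1       52   248    Wes
filter rows where amount <= 435:
    amount  term client
7      435   309    Zoe
10     377   262    Vic
6      368    42    Jon
9      311   156   Hana
8      272   165   Dana
5      235   244    Jon
1       52   248    Wes
group by client, count of amount:
client
Dana    1
Hana    1
Jon     2
Vic     1
Wes     1
Zoe     1
Name: amount, dtype: int64
reset_index():
  client  amount
0   Dana       1
1   Hana       1
2    Jon       2
3    Vic       1
4    Wes       1
5    Zoe       1
Finally, min of column 'amount' = 1.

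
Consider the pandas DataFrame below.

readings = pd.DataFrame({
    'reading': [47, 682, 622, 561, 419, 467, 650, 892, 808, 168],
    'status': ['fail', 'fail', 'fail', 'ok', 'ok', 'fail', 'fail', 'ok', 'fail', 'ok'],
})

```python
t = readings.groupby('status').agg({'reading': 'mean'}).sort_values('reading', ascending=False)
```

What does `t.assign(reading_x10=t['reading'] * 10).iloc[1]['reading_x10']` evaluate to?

group by status, mean of reading:
        reading
status         
fail      546.0
ok        510.0
sort by reading descending:
        reading
status         
fail      546.0
ok        510.0
add column reading_x10 = t['reading'] * 10:
        reading  reading_x10
status                      
fail      546.0       5460.0
ok        510.0       5100.0
Finally, value at position 1, column 'reading_x10' = 5100.0.

5100.0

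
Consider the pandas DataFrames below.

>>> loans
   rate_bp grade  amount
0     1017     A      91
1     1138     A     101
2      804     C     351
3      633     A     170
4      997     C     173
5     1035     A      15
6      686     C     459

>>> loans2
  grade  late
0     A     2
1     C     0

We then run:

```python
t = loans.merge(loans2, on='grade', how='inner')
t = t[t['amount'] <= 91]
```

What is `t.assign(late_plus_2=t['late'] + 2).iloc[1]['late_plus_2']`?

4

merge on 'grade' (how='inner') → 7 rows:
   rate_bp grade  amount  late
0     1017     A      91     2
1     1138     A     101     2
2      804     C     351     0
3      633     A     170     2
4      997     C     173     0
5     1035     A      15     2
6      686     C     459     0
filter rows where amount <= 91:
   rate_bp grade  amount  late
0     1017     A      91     2
5     1035     A      15     2
add column late_plus_2 = t['late'] + 2:
   rate_bp grade  amount  late  late_plus_2
0     1017     A      91     2            4
5     1035     A      15     2            4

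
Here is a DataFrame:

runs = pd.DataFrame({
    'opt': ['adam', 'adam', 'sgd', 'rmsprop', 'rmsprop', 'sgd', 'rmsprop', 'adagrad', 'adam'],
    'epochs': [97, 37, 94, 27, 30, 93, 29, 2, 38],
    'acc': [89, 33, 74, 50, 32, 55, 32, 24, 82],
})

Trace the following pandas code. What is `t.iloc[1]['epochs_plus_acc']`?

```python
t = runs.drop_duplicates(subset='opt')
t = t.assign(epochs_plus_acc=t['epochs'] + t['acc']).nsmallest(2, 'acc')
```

drop duplicate opt (keep=first):
       opt  epochs  acc
0     adam      97   89
2      sgd      94   74
3  rmsprop      27   50
7  adagrad       2   24
add column epochs_plus_acc = t['epochs'] + t['acc']:
       opt  epochs  acc  epochs_plus_acc
0     adam      97   89              186
2      sgd      94   74              168
3  rmsprop      27   50               77
7  adagrad       2   24               26
take 2 rows with smallest acc:
       opt  epochs  acc  epochs_plus_acc
7  adagrad       2   24               26
3  rmsprop      27   50               77

77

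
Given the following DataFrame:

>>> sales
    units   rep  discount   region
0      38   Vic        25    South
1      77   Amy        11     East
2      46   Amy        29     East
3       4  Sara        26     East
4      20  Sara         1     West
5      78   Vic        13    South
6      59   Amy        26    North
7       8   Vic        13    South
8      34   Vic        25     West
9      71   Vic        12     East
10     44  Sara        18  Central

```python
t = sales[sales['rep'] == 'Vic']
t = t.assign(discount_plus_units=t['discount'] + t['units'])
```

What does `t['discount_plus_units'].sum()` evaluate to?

317

filter rows where rep == 'Vic':
   units  rep  discount region
0     38  Vic        25  South
5     78  Vic        13  South
7      8  Vic        13  South
8     34  Vic        25   West
9     71  Vic        12   East
add column discount_plus_units = t['discount'] + t['units']:
   units  rep  discount region  discount_plus_units
0     38  Vic        25  South                   63
5     78  Vic        13  South                   91
7      8  Vic        13  South                   21
8     34  Vic        25   West                   59
9     71  Vic        12   East                   83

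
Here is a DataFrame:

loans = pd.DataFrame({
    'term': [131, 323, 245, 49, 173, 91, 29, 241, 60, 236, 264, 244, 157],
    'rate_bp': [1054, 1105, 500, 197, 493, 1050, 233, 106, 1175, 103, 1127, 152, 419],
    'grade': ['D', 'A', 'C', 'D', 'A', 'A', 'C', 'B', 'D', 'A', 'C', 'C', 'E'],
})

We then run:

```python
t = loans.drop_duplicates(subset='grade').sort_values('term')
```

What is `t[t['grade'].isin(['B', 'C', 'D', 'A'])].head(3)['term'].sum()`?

617

drop duplicate grade (keep=first):
    term  rate_bp grade
0    131     1054     D
1    323     1105     A
2    245      500     C
7    241      106     B
12   157      419     E
sort by term:
    term  rate_bp grade
0    131     1054     D
12   157      419     E
7    241      106     B
2    245      500     C
1    323     1105     A
filter rows where grade in ['B', 'C', 'D', 'A']:
   term  rate_bp grade
0   131     1054     D
7   241      106     B
2   245      500     C
1   323     1105     A
take first 3 rows:
   term  rate_bp grade
0   131     1054     D
7   241      106     B
2   245      500     C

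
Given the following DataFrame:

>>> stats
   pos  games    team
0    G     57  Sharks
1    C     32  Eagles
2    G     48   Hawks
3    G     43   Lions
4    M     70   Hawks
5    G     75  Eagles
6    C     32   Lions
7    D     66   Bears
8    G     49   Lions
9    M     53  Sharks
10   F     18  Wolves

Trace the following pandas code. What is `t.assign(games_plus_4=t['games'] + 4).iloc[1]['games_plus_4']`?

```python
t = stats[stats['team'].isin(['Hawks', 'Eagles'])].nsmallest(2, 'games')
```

filter rows where team in ['Hawks', 'Eagles']:
  pos  games    team
1   C     32  Eagles
2   G     48   Hawks
4   M     70   Hawks
5   G     75  Eagles
take 2 rows with smallest games:
  pos  games    team
1   C     32  Eagles
2   G     48   Hawks
add column games_plus_4 = t['games'] + 4:
  pos  games    team  games_plus_4
1   C     32  Eagles            36
2   G     48   Hawks            52
So iloc[1]['games_plus_4'] = 52.

52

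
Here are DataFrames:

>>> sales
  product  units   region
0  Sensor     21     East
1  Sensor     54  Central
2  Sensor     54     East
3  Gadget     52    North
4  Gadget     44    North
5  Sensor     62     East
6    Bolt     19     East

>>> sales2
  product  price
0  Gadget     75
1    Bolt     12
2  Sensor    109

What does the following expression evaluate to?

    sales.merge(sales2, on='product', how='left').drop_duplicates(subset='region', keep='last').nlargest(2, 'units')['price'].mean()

92.0

merge on 'product' (how='left') → 7 rows:
  product  units   region  price
0  Sensor     21     East    109
1  Sensor     54  Central    109
2  Sensor     54     East    109
3  Gadget     52    North     75
4  Gadget     44    North     75
5  Sensor     62     East    109
6    Bolt     19     East     12
drop duplicate region (keep=last):
  product  units   region  price
1  Sensor     54  Central    109
4  Gadget     44    North     75
6    Bolt     19     East     12
take 2 rows with largest units:
  product  units   region  price
1  Sensor     54  Central    109
4  Gadget     44    North     75
Finally, mean of column 'price' = 92.0.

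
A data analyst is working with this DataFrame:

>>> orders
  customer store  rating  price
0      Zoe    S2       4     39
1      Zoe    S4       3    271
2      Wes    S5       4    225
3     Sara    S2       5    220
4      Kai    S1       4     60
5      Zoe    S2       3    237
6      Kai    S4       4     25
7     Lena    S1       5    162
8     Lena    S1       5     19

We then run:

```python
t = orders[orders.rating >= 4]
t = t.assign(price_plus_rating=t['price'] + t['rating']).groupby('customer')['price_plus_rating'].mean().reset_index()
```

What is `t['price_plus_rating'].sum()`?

639.0

filter rows where rating >= 4:
  customer store  rating  price
0      Zoe    S2       4     39
2      Wes    S5       4    225
3     Sara    S2       5    220
4      Kai    S1       4     60
6      Kai    S4       4     25
7     Lena    S1       5    162
8     Lena    S1       5     19
add column price_plus_rating = t['price'] + t['rating']:
  customer store  rating  price  price_plus_rating
0      Zoe    S2       4     39                 43
2      Wes    S5       4    225                229
3     Sara    S2       5    220                225
4      Kai    S1       4     60                 64
6      Kai    S4       4     25                 29
7     Lena    S1       5    162                167
8     Lena    S1       5     19                 24
group by customer, mean of price_plus_rating:
customer
Kai      46.5
Lena     95.5
Sara    225.0
Wes     229.0
Zoe      43.0
Name: price_plus_rating, dtype: float64
reset_index():
  customer  price_plus_rating
0      Kai               46.5
1     Lena               95.5
2     Sara              225.0
3      Wes              229.0
4      Zoe               43.0
Hence 639.0.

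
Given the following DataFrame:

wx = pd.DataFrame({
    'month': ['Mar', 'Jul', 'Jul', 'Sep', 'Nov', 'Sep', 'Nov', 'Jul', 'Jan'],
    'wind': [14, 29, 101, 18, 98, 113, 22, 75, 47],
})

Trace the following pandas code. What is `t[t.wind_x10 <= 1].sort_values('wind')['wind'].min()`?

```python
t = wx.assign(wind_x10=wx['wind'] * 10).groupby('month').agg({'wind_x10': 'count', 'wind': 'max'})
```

add column wind_x10 = wx['wind'] * 10:
  month  wind  wind_x10
0   Mar    14       140
1   Jul    29       290
2   Jul   101      1010
3   Sep    18       180
4   Nov    98       980
5   Sep   113      1130
6   Nov    22       220
7   Jul    75       750
8   Jan    47       470
group by month: count(wind_x10), max(wind):
       wind_x10  wind
month                
Jan           1    47
Jul           3   101
Mar           1    14
Nov           2    98
Sep           2   113
filter rows where wind_x10 <= 1:
       wind_x10  wind
month                
Jan           1    47
Mar           1    14
sort by wind:
       wind_x10  wind
month                
Mar           1    14
Jan           1    47

14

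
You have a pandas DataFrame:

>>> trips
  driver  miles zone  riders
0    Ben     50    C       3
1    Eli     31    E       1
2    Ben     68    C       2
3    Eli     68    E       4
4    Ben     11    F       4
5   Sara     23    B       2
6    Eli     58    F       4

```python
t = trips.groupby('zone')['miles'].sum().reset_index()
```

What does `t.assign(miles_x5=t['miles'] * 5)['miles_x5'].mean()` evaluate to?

group by zone, sum of miles:
zone
B     23
C    118
E     99
F     69
Name: miles, dtype: int64
reset_index():
  zone  miles
0    B     23
1    C    118
2    E     99
3    F     69
add column miles_x5 = t['miles'] * 5:
  zone  miles  miles_x5
0    B     23       115
1    C    118       590
2    E     99       495
3    F     69       345
Then the mean of column 'miles_x5': 386.25

386.25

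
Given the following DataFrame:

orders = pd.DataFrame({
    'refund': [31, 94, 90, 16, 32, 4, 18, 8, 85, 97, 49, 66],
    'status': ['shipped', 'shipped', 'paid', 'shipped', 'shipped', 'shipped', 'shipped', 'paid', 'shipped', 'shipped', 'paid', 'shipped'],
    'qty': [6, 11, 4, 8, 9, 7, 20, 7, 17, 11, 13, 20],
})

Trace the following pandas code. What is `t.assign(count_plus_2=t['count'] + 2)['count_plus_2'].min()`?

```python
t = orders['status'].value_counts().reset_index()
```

5

value_counts of status:
status
shipped    9
paid       3
Name: count, dtype: int64
reset_index():
    status  count
0  shipped      9
1     paid      3
add column count_plus_2 = t['count'] + 2:
    status  count  count_plus_2
0  shipped      9            11
1     paid      3             5
Reading off the min of column 'count_plus_2', we get 5.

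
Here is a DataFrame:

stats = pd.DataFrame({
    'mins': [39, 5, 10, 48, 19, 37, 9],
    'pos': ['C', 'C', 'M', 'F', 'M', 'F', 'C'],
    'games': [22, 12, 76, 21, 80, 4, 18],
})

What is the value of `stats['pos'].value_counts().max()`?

value_counts of pos:
pos
C    3
M    2
F    2
Name: count, dtype: int64
Taking the max of the resulting series gives 3.

3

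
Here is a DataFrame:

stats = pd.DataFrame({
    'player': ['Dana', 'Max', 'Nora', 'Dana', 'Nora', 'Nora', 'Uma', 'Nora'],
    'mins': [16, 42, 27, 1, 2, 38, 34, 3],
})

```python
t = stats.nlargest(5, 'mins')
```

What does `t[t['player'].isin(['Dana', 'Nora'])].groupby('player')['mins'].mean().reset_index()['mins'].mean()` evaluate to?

24.25

take 5 rows with largest mins:
  player  mins
1    Max    42
5   Nora    38
6    Uma    34
2   Nora    27
0   Dana    16
filter rows where player in ['Dana', 'Nora']:
  player  mins
5   Nora    38
2   Nora    27
0   Dana    16
group by player, mean of mins:
player
Dana    16.0
Nora    32.5
Name: mins, dtype: float64
reset_index():
  player  mins
0   Dana  16.0
1   Nora  32.5
Hence 24.25.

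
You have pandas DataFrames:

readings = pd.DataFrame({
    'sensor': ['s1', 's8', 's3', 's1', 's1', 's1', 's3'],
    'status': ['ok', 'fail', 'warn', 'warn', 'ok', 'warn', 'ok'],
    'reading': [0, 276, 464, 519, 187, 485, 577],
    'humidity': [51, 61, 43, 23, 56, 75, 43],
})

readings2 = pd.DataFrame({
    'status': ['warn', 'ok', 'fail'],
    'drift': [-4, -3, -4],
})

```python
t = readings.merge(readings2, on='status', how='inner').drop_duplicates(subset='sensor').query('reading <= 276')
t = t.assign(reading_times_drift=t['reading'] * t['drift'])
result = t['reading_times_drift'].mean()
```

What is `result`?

merge on 'status' (how='inner') → 7 rows:
  sensor status  reading  humidity  drift
0     s1     ok        0        51     -3
1     s8   fail      276        61     -4
2     s3   warn      464        43     -4
3     s1   warn      519        23     -4
4     s1     ok      187        56     -3
5     s1   warn      485        75     -4
6     s3     ok      577        43     -3
drop duplicate sensor (keep=first):
  sensor status  reading  humidity  drift
0     s1     ok        0        51     -3
1     s8   fail      276        61     -4
2     s3   warn      464        43     -4
filter rows where reading <= 276:
  sensor status  reading  humidity  drift
0     s1     ok        0        51     -3
1     s8   fail      276        61     -4
add column reading_times_drift = t['reading'] * t['drift']:
  sensor status  reading  humidity  drift  reading_times_drift
0     s1     ok        0        51     -3                    0
1     s8   fail      276        61     -4                -1104
Finally, mean of column 'reading_times_drift' = -552.0.

-552.0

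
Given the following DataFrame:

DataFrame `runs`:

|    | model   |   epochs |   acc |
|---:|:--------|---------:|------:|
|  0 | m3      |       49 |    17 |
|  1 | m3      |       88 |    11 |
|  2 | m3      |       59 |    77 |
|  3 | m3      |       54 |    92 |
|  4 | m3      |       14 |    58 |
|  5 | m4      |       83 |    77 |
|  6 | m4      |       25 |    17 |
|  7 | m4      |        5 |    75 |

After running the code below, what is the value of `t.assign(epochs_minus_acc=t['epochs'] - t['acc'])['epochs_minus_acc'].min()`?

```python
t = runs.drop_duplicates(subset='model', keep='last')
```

-70

drop duplicate model (keep=last):
  model  epochs  acc
4    m3      14   58
7    m4       5   75
add column epochs_minus_acc = t['epochs'] - t['acc']:
  model  epochs  acc  epochs_minus_acc
4    m3      14   58               -44
7    m4       5   75               -70
Finally, min of column 'epochs_minus_acc' = -70.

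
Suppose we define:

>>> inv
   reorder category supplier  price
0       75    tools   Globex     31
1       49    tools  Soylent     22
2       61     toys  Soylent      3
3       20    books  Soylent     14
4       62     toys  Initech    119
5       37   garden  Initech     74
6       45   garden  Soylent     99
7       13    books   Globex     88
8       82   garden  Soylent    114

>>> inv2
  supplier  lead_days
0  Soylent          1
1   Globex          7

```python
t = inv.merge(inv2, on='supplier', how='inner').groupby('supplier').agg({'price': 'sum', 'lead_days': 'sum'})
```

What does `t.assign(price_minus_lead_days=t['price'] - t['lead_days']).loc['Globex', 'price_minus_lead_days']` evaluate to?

105

merge on 'supplier' (how='inner') → 7 rows:
   reorder category supplier  price  lead_days
0       75    tools   Globex     31          7
1       49    tools  Soylent     22          1
2       61     toys  Soylent      3          1
3       20    books  Soylent     14          1
4       45   garden  Soylent     99          1
5       13    books   Globex     88          7
6       82   garden  Soylent    114          1
group by supplier: sum(price), sum(lead_days):
          price  lead_days
supplier                  
Globex      119         14
Soylent     252          5
add column price_minus_lead_days = t['price'] - t['lead_days']:
          price  lead_days  price_minus_lead_days
supplier                                         
Globex      119         14                    105
Soylent     252          5                    247
Finally, value at row 'Globex', column 'price_minus_lead_days' = 105.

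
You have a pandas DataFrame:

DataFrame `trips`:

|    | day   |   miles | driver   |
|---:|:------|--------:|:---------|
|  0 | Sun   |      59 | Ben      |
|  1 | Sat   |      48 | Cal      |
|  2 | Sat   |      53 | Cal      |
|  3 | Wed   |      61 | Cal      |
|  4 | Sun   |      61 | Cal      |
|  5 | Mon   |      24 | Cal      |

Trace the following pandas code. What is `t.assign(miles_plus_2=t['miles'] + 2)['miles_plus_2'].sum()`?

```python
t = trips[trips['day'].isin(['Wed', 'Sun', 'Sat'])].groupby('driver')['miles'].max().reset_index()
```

124

filter rows where day in ['Wed', 'Sun', 'Sat']:
   day  miles driver
0  Sun     59    Ben
1  Sat     48    Cal
2  Sat     53    Cal
3  Wed     61    Cal
4  Sun     61    Cal
group by driver, max of miles:
driver
Ben    59
Cal    61
Name: miles, dtype: int64
reset_index():
  driver  miles
0    Ben     59
1    Cal     61
add column miles_plus_2 = t['miles'] + 2:
  driver  miles  miles_plus_2
0    Ben     59            61
1    Cal     61            63
Reading off the sum of column 'miles_plus_2', we get 124.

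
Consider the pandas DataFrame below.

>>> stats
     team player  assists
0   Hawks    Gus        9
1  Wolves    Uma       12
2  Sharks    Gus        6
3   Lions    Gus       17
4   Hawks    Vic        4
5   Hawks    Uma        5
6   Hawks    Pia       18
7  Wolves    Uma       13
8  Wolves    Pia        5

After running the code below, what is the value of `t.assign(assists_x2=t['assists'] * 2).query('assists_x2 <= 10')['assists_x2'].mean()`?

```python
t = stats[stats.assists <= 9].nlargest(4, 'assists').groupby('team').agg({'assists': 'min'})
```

filter rows where assists <= 9:
     team player  assists
0   Hawks    Gus        9
2  Sharks    Gus        6
4   Hawks    Vic        4
5   Hawks    Uma        5
8  Wolves    Pia        5
take 4 rows with largest assists:
     team player  assists
0   Hawks    Gus        9
2  Sharks    Gus        6
5   Hawks    Uma        5
8  Wolves    Pia        5
group by team, min of assists:
        assists
team           
Hawks         5
Sharks        6
Wolves        5
add column assists_x2 = t['assists'] * 2:
        assists  assists_x2
team                       
Hawks         5          10
Sharks        6          12
Wolves        5          10
filter rows where assists_x2 <= 10:
        assists  assists_x2
team                       
Hawks         5          10
Wolves        5          10
Then the mean of column 'assists_x2': 10.0

10.0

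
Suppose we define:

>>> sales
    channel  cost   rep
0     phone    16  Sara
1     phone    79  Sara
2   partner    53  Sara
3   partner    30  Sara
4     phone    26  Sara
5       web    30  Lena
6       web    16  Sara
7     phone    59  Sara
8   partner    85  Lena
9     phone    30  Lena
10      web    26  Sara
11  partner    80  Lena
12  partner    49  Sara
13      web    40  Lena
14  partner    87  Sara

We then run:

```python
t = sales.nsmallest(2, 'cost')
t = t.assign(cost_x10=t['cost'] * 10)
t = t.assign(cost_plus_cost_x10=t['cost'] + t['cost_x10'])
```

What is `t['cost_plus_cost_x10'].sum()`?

take 2 rows with smallest cost:
  channel  cost   rep
0   phone    16  Sara
6     web    16  Sara
add column cost_x10 = t['cost'] * 10:
  channel  cost   rep  cost_x10
0   phone    16  Sara       160
6     web    16  Sara       160
add column cost_plus_cost_x10 = t['cost'] + t['cost_x10']:
  channel  cost   rep  cost_x10  cost_plus_cost_x10
0   phone    16  Sara       160                 176
6     web    16  Sara       160                 176

352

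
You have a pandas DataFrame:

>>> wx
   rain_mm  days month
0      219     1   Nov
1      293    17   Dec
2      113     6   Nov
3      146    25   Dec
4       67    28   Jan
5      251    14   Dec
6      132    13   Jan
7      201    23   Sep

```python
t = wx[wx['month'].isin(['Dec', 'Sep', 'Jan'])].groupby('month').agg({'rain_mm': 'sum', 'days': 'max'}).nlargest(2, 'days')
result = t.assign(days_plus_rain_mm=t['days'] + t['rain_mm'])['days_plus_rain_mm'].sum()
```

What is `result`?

942

filter rows where month in ['Dec', 'Sep', 'Jan']:
   rain_mm  days month
1      293    17   Dec
3      146    25   Dec
4       67    28   Jan
5      251    14   Dec
6      132    13   Jan
7      201    23   Sep
group by month: sum(rain_mm), max(days):
       rain_mm  days
month               
Dec        690    25
Jan        199    28
Sep        201    23
take 2 rows with largest days:
       rain_mm  days
month               
Jan        199    28
Dec        690    25
add column days_plus_rain_mm = t['days'] + t['rain_mm']:
       rain_mm  days  days_plus_rain_mm
month                                  
Jan        199    28                227
Dec        690    25                715
Hence 942.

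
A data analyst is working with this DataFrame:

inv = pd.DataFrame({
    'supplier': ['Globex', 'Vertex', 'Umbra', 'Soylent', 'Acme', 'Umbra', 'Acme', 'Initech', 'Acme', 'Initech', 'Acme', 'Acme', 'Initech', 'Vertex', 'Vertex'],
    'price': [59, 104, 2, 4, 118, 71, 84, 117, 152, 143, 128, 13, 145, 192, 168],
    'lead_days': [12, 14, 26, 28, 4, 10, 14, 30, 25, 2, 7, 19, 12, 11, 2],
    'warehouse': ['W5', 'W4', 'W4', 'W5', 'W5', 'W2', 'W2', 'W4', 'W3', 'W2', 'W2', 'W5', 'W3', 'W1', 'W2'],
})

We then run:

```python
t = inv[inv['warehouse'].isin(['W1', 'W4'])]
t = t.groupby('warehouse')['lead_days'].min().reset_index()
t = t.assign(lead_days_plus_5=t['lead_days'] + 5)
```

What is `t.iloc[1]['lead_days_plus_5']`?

filter rows where warehouse in ['W1', 'W4']:
   supplier  price  lead_days warehouse
1    Vertex    104         14        W4
2     Umbra      2         26        W4
7   Initech    117         30        W4
13   Vertex    192         11        W1
group by warehouse, min of lead_days:
warehouse
W1    11
W4    14
Name: lead_days, dtype: int64
reset_index():
  warehouse  lead_days
0        W1         11
1        W4         14
add column lead_days_plus_5 = t['lead_days'] + 5:
  warehouse  lead_days  lead_days_plus_5
0        W1         11                16
1        W4         14                19

19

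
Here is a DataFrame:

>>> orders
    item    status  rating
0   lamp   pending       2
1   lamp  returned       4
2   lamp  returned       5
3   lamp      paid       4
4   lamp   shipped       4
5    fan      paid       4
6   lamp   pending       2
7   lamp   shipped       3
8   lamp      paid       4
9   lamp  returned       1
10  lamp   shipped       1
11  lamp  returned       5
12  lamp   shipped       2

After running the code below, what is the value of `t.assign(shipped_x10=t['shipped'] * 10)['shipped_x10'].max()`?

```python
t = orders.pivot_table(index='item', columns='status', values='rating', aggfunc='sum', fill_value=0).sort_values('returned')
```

100

pivot: rows=item, cols=status, sum(rating):
status  paid  pending  returned  shipped
item                                    
fan        4        0         0        0
lamp       8        4        15       10
sort by returned:
status  paid  pending  returned  shipped
item                                    
fan        4        0         0        0
lamp       8        4        15       10
add column shipped_x10 = t['shipped'] * 10:
status  paid  pending  returned  shipped  shipped_x10
item                                                 
fan        4        0         0        0            0
lamp       8        4        15       10          100
Then the max of column 'shipped_x10': 100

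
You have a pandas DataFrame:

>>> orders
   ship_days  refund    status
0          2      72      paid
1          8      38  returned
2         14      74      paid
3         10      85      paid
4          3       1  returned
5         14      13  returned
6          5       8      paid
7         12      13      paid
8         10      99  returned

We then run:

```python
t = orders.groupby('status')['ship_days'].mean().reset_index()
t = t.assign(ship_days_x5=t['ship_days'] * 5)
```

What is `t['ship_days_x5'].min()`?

group by status, mean of ship_days:
status
paid        8.60
returned    8.75
Name: ship_days, dtype: float64
reset_index():
     status  ship_days
0      paid       8.60
1  returned       8.75
add column ship_days_x5 = t['ship_days'] * 5:
     status  ship_days  ship_days_x5
0      paid       8.60         43.00
1  returned       8.75         43.75
Finally, min of column 'ship_days_x5' = 43.0.

43.0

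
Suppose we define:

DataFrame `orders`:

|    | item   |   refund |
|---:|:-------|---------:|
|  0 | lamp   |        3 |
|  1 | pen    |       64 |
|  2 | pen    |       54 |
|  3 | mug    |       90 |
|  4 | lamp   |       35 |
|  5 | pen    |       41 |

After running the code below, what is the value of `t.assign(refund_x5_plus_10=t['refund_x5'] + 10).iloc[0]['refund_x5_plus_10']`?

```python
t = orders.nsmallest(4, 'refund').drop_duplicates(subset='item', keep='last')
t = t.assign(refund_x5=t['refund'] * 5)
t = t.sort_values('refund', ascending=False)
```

280

take 4 rows with smallest refund:
   item  refund
0  lamp       3
4  lamp      35
5   pen      41
2   pen      54
drop duplicate item (keep=last):
   item  refund
4  lamp      35
2   pen      54
add column refund_x5 = t['refund'] * 5:
   item  refund  refund_x5
4  lamp      35        175
2   pen      54        270
sort by refund descending:
   item  refund  refund_x5
2   pen      54        270
4  lamp      35        175
add column refund_x5_plus_10 = t['refund_x5'] + 10:
   item  refund  refund_x5  refund_x5_plus_10
2   pen      54        270                280
4  lamp      35        175                185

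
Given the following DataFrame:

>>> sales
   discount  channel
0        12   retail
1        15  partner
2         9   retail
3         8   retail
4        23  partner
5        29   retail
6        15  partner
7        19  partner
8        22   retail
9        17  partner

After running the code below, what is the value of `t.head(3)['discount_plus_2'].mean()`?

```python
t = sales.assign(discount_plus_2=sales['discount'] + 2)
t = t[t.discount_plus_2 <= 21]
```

14.0

add column discount_plus_2 = sales['discount'] + 2:
   discount  channel  discount_plus_2
0        12   retail               14
1        15  partner               17
2         9   retail               11
3         8   retail               10
4        23  partner               25
5        29   retail               31
6        15  partner               17
7        19  partner               21
8        22   retail               24
9        17  partner               19
filter rows where discount_plus_2 <= 21:
   discount  channel  discount_plus_2
0        12   retail               14
1        15  partner               17
2         9   retail               11
3         8   retail               10
6        15  partner               17
7        19  partner               21
9        17  partner               19
take first 3 rows:
   discount  channel  discount_plus_2
0        12   retail               14
1        15  partner               17
2         9   retail               11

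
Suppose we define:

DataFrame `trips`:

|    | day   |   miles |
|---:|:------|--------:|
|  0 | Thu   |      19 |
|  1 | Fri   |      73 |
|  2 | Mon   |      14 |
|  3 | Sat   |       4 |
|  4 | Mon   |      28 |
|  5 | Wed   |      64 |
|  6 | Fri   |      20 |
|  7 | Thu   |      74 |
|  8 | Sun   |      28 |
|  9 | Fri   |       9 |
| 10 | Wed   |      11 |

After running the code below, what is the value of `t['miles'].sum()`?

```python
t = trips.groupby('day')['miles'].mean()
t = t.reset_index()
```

group by day, mean of miles:
day
Fri    34.0
Mon    21.0
Sat     4.0
Sun    28.0
Thu    46.5
Wed    37.5
Name: miles, dtype: float64
reset_index():
   day  miles
0  Fri   34.0
1  Mon   21.0
2  Sat    4.0
3  Sun   28.0
4  Thu   46.5
5  Wed   37.5
Then the sum of column 'miles': 171.0

171.0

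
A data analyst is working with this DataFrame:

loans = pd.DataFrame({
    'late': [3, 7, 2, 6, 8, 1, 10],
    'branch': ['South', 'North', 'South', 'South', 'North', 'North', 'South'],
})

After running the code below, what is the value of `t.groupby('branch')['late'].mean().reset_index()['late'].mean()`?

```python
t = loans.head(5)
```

5.58333333333

take first 5 rows:
   late branch
0     3  South
1     7  North
2     2  South
3     6  South
4     8  North
group by branch, mean of late:
branch
North    7.500000
South    3.666667
Name: late, dtype: float64
reset_index():
  branch      late
0  North  7.500000
1  South  3.666667
Finally, mean of column 'late' = 5.58333333333.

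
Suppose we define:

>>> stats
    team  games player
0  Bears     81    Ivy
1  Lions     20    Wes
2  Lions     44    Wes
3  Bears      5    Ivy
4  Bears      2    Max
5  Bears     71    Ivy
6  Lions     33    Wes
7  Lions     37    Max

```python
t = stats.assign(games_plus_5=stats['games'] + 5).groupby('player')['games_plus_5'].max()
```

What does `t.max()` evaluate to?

86

add column games_plus_5 = stats['games'] + 5:
    team  games player  games_plus_5
0  Bears     81    Ivy            86
1  Lions     20    Wes            25
2  Lions     44    Wes            49
3  Bears      5    Ivy            10
4  Bears      2    Max             7
5  Bears     71    Ivy            76
6  Lions     33    Wes            38
7  Lions     37    Max            42
group by player, max of games_plus_5:
player
Ivy    86
Max    42
Wes    49
Name: games_plus_5, dtype: int64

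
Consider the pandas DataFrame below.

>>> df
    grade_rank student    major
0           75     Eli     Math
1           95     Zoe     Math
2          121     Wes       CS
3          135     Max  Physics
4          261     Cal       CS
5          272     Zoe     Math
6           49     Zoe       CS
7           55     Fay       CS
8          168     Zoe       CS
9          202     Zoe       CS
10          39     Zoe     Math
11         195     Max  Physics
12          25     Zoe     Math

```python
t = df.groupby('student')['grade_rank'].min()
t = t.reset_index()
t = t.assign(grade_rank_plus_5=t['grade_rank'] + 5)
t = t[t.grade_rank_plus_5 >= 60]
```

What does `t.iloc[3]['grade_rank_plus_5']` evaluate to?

group by student, min of grade_rank:
student
Cal    261
Eli     75
Fay     55
Max    135
Wes    121
Zoe     25
Name: grade_rank, dtype: int64
reset_index():
  student  grade_rank
0     Cal         261
1     Eli          75
2     Fay          55
3     Max         135
4     Wes         121
5     Zoe          25
add column grade_rank_plus_5 = t['grade_rank'] + 5:
  student  grade_rank  grade_rank_plus_5
0     Cal         261                266
1     Eli          75                 80
2     Fay          55                 60
3     Max         135                140
4     Wes         121                126
5     Zoe          25                 30
filter rows where grade_rank_plus_5 >= 60:
  student  grade_rank  grade_rank_plus_5
0     Cal         261                266
1     Eli          75                 80
2     Fay          55                 60
3     Max         135                140
4     Wes         121                126
Finally, value at position 3, column 'grade_rank_plus_5' = 140.

140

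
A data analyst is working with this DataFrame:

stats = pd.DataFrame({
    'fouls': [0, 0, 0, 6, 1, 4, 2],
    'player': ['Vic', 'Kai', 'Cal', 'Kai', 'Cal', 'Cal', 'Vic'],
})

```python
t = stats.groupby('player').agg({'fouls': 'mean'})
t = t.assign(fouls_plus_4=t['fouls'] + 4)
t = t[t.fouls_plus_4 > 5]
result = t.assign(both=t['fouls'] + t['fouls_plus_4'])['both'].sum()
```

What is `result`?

17.3333333333

group by player, mean of fouls:
           fouls
player          
Cal     1.666667
Kai     3.000000
Vic     1.000000
add column fouls_plus_4 = t['fouls'] + 4:
           fouls  fouls_plus_4
player                        
Cal     1.666667      5.666667
Kai     3.000000      7.000000
Vic     1.000000      5.000000
filter rows where fouls_plus_4 > 5:
           fouls  fouls_plus_4
player                        
Cal     1.666667      5.666667
Kai     3.000000      7.000000
add column both = t['fouls'] + t['fouls_plus_4']:
           fouls  fouls_plus_4       both
player                                   
Cal     1.666667      5.666667   7.333333
Kai     3.000000      7.000000  10.000000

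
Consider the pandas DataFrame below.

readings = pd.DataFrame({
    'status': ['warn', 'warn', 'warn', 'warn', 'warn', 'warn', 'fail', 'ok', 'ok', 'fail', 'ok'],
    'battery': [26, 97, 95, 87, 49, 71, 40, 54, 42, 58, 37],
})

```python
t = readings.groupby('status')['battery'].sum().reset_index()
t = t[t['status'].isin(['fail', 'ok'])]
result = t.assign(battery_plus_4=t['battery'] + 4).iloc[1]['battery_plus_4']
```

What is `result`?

group by status, sum of battery:
status
fail     98
ok      133
warn    425
Name: battery, dtype: int64
reset_index():
  status  battery
0   fail       98
1     ok      133
2   warn      425
filter rows where status in ['fail', 'ok']:
  status  battery
0   fail       98
1     ok      133
add column battery_plus_4 = t['battery'] + 4:
  status  battery  battery_plus_4
0   fail       98             102
1     ok      133             137
Taking the value at position 1, column 'battery_plus_4' gives 137.

137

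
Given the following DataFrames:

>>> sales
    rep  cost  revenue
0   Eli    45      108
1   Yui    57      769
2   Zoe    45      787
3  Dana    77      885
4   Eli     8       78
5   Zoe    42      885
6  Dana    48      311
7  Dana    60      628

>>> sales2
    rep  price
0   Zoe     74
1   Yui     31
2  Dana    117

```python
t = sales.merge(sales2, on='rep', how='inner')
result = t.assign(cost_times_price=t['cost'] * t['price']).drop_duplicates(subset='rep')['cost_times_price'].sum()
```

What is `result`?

merge on 'rep' (how='inner') → 6 rows:
    rep  cost  revenue  price
0   Yui    57      769     31
1   Zoe    45      787     74
2  Dana    77      885    117
3   Zoe    42      885     74
4  Dana    48      311    117
5  Dana    60      628    117
add column cost_times_price = t['cost'] * t['price']:
    rep  cost  revenue  price  cost_times_price
0   Yui    57      769     31              1767
1   Zoe    45      787     74              3330
2  Dana    77      885    117              9009
3   Zoe    42      885     74              3108
4  Dana    48      311    117              5616
5  Dana    60      628    117              7020
drop duplicate rep (keep=first):
    rep  cost  revenue  price  cost_times_price
0   Yui    57      769     31              1767
1   Zoe    45      787     74              3330
2  Dana    77      885    117              9009
Taking the sum of column 'cost_times_price' gives 14106.

14106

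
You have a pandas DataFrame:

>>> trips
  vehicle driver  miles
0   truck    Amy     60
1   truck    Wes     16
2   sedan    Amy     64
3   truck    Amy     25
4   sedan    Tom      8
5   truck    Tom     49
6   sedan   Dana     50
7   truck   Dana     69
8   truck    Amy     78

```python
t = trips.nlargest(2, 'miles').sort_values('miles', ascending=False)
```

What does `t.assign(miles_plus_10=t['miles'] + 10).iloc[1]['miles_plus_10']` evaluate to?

take 2 rows with largest miles:
  vehicle driver  miles
8   truck    Amy     78
7   truck   Dana     69
sort by miles descending:
  vehicle driver  miles
8   truck    Amy     78
7   truck   Dana     69
add column miles_plus_10 = t['miles'] + 10:
  vehicle driver  miles  miles_plus_10
8   truck    Amy     78             88
7   truck   Dana     69             79
Reading off the value at position 1, column 'miles_plus_10', we get 79.

79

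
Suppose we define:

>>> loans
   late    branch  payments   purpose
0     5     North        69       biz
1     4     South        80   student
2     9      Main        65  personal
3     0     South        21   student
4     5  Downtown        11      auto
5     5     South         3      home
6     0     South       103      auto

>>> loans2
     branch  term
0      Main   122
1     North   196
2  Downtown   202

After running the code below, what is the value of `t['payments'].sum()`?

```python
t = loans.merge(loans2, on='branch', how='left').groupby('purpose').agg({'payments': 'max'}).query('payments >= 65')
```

317

merge on 'branch' (how='left') → 7 rows:
   late    branch  payments   purpose   term
0     5     North        69       biz  196.0
1     4     South        80   student    NaN
2     9      Main        65  personal  122.0
3     0     South        21   student    NaN
4     5  Downtown        11      auto  202.0
5     5     South         3      home    NaN
6     0     South       103      auto    NaN
group by purpose, max of payments:
          payments
purpose           
auto           103
biz             69
home             3
personal        65
student         80
filter rows where payments >= 65:
          payments
purpose           
auto           103
biz             69
personal        65
student         80
Hence 317.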